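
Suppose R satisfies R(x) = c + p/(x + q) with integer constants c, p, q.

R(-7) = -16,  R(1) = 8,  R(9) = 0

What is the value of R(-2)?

44

(R(x) − c)(x + q) = p for each data point; the three points give a linear system in c and q, then p follows.
Solving: c = -4, q = 3, p = 48, so R(x) = -4 + 48/(x + 3).
Then R(-2) = -4 + 48/1 = 44.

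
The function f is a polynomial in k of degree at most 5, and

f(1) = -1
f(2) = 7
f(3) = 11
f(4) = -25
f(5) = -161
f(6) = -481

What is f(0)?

-1

Write f(k) = ak^5 + bk^4 + ck³ + dk² + ek + p; the 6 given values yield a linear system in the 6 coefficients.
Solving, the leading coefficient vanishes, and f(k) = -k^4 + 4k³ - k² - 2k - 1.
The constant term is f(0) = -1.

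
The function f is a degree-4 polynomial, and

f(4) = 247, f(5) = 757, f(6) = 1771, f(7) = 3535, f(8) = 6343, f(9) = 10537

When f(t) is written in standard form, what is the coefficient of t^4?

2

Write f(t) = at^4 + bt³ + ct² + dt + e; the 6 given values yield a linear system in the 5 coefficients.
Solving, f(t) = 2t^4 - 3t³ - 5t² + 7.
The coefficient of t^4 is 2.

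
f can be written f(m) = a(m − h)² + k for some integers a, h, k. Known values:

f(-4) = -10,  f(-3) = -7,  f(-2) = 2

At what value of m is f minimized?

First differences 3, 9; second difference 6 = 2a, so a = 3.
Expanding, the m-coefficient is −2ah = -6h; matching it to the data gives h = -4, and then k = -10.
So f(m) = 3(m + 4)² − 10.
Hence h = -4.

-4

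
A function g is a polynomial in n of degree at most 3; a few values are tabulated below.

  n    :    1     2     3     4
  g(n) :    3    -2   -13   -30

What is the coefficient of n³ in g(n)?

First differences: -5, -11, -17. Second differences: -6, -6.
Level-2 differences are constant, so g has degree 2.
Fitting a degree-2 polynomial gives g(n) = -3n² + 4n + 2.
The coefficient of n³ is 0.

0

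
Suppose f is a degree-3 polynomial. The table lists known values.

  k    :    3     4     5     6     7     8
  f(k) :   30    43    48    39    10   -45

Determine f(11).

First differences: 13, 5, -9, -29, -55. Second differences: -8, -14, -20, -26. Third differences: -6, -6, -6.
Level-3 differences are constant, so f has degree 3.
Fitting a degree-3 polynomial gives f(k) = -k³ + 8k² - 6k + 3.
Then f(11) = -426.

-426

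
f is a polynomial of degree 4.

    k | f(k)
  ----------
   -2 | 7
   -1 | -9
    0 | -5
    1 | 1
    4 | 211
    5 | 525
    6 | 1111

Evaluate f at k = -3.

Write f(k) = ak^4 + bk³ + ck² + dk + e; the 7 given values yield a linear system in the 5 coefficients.
Solving, f(k) = k^4 - k³ + 6k - 5.
Then f(-3) = 85.

85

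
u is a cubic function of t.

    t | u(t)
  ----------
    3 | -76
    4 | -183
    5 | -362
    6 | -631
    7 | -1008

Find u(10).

First differences: -107, -179, -269, -377. Second differences: -72, -90, -108. Third differences: -18, -18.
Level-3 differences are constant, so u has degree 3.
Fitting a degree-3 polynomial gives u(t) = -3t³ + 4t - 7.
Then u(10) = -2967.

-2967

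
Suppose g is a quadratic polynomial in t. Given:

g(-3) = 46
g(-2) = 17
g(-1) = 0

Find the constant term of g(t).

-5

Write g(t) = at² + bt + c; the 3 given values yield a linear system in the 3 coefficients.
Solving, g(t) = 6t² + t - 5.
The constant term is g(0) = -5.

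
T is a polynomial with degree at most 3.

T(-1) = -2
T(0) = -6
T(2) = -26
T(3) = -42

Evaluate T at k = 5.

Write T(k) = ak³ + bk² + ck + d; the 4 given values yield a linear system in the 4 coefficients.
Solving, the leading coefficient vanishes, and T(k) = -2k² - 6k - 6.
Then T(5) = -86.

-86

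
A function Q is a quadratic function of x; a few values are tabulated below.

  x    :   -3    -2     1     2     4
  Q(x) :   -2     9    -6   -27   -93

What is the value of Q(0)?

Write Q(x) = ax² + bx + c; the 5 given values yield a linear system in the 3 coefficients.
Solving, Q(x) = -4x² - 9x + 7.
Then Q(0) = 7.

7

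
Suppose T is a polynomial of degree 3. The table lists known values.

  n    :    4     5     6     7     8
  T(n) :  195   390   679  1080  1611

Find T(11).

Write T(n) = an³ + bn² + cn + d; the 5 given values yield a linear system in the 4 coefficients.
Solving, T(n) = 3n³ + 2n² - 6n - 5.
Then T(11) = 4164.

4164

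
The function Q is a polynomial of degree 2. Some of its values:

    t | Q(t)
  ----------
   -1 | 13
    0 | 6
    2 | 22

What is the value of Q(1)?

Write Q(t) = at² + bt + c; the 3 given values yield a linear system in the 3 coefficients.
Solving, Q(t) = 5t² - 2t + 6.
Then Q(1) = 9.

9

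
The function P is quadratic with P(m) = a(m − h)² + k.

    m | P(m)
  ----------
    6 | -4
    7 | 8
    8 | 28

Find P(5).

First differences 12, 20; second difference 8 = 2a, so a = 4.
Expanding, the m-coefficient is −2ah = -8h; matching it to the data gives h = 5, and then k = -8.
So P(m) = 4(m − 5)² − 8.
P(5) = 4·0² − 8 = -8.

-8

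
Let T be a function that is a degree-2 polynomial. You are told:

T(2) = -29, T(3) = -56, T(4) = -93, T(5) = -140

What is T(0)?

-5

First differences: -27, -37, -47. Second differences: -10, -10.
Level-2 differences are constant, so T has degree 2.
Fitting a degree-2 polynomial gives T(t) = -5t² - 2t - 5.
Then T(0) = -5.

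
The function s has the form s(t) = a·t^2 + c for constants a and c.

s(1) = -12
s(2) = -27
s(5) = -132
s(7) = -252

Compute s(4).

From s(1) = -12 and s(2) = -27: 1a + c = -12 and 4a + c = -27.
Subtracting: 3a = -15, so a = -5; then c = -12 − (-5)·1 = -7.
So s(t) = -5t² − 7, and s(4) = -87.

-87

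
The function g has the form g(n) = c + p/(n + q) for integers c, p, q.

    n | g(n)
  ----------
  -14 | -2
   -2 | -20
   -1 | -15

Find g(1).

(g(n) − c)(n + q) = p for each data point; the three points give a linear system in c and q, then p follows.
Solving: c = -5, q = 4, p = -30, so g(n) = -5 − 30/(n + 4).
Then g(1) = -5 − 30/5 = -11.

-11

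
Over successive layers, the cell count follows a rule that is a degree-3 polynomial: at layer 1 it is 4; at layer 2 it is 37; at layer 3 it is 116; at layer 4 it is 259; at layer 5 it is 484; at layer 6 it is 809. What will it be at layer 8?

1831

Write the value at n as u(n).
Write u(n) = an³ + bn² + cn + d; the 6 given values yield a linear system in the 4 coefficients.
Solving, u(n) = 3n³ + 5n² - 3n - 1.
Then u(8) = 1831.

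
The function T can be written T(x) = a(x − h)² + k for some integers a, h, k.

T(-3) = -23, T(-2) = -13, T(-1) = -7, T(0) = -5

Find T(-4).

First differences 10, 6, 2; second difference -4 = 2a, so a = -2.
Expanding, the x-coefficient is −2ah = 4h; matching it to the data gives h = 0, and then k = -5.
So T(x) = -2(x + 0)² − 5.
T(-4) = -2·(-4)² − 5 = -37.

-37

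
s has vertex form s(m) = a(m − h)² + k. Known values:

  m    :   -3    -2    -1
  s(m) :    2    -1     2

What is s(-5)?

26

First differences -3, 3; second difference 6 = 2a, so a = 3.
Expanding, the m-coefficient is −2ah = -6h; matching it to the data gives h = -2, and then k = -1.
So s(m) = 3(m + 2)² − 1.
s(-5) = 3·(-3)² − 1 = 26.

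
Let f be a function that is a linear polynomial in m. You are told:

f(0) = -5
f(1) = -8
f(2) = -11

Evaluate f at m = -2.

1

Write f(m) = am + b; the 3 given values yield a linear system in the 2 coefficients.
Solving, f(m) = -3m - 5.
Then f(-2) = 1.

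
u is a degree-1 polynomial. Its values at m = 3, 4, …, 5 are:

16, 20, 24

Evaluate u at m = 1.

8

Write u(m) = am + b; the 3 given values yield a linear system in the 2 coefficients.
Solving, u(m) = 4m + 4.
Then u(1) = 8.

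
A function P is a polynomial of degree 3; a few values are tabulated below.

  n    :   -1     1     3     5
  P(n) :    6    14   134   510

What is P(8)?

Write P(n) = an³ + bn² + cn + d; the 4 given values yield a linear system in the 4 coefficients.
Solving, P(n) = 3n³ + 5n² + n + 5.
Then P(8) = 1869.

1869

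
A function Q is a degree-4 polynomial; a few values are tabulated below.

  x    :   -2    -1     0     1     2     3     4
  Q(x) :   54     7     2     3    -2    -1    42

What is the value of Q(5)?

First differences: -47, -5, 1, -5, 1, 43. Second differences: 42, 6, -6, 6, 42. Third differences: -36, -12, 12, 36. Fourth differences: 24, 24, 24.
Level-4 differences are constant, so Q has degree 4.
Extending the table by one column gives the next first difference 145, so Q(5) = 42 + 145 = 187.

187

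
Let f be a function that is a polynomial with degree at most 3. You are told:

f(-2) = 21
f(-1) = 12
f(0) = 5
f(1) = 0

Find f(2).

First differences: -9, -7, -5. Second differences: 2, 2.
Level-2 differences are constant, so f has degree 2.
Fitting a degree-2 polynomial gives f(k) = k² - 6k + 5.
Then f(2) = -3.

-3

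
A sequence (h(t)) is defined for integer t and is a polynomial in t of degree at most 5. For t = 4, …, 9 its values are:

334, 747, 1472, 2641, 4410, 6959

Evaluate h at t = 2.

36

First differences: 413, 725, 1169, 1769, 2549. Second differences: 312, 444, 600, 780. Third differences: 132, 156, 180. Fourth differences: 24, 24.
Level-4 differences are constant, so h has degree 4.
Fitting a degree-4 polynomial gives h(t) = t^4 + 5t² - t + 2.
Then h(2) = 36.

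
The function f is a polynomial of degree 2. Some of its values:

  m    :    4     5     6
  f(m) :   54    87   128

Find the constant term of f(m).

Write f(m) = am² + bm + c; the 3 given values yield a linear system in the 3 coefficients.
Solving, f(m) = 4m² - 3m + 2.
The constant term is f(0) = 2.

2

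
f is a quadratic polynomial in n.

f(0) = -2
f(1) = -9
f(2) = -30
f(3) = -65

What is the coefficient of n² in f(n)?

-7

First differences: -7, -21, -35. Second differences: -14, -14.
Level-2 differences are constant, so f has degree 2.
Fitting a degree-2 polynomial gives f(n) = -7n² - 2.
The coefficient of n² is -7.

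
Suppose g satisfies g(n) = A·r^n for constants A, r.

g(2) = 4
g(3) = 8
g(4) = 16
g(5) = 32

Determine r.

2

Consecutive ratio: 8/4 = 2, and 16/8 = 2, so r = 2.
Then A·2^2 = 4 gives A = 1, and g(n) = 1·2^n.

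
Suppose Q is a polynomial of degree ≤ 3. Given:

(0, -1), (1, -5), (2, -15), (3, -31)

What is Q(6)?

Write Q(n) = an³ + bn² + cn + d; the 4 given values yield a linear system in the 4 coefficients.
Solving, the leading coefficient vanishes, and Q(n) = -3n² - n - 1.
Then Q(6) = -115.

-115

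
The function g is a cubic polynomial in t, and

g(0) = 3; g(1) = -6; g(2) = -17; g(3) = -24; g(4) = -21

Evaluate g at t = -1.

4

First differences: -9, -11, -7, 3. Second differences: -2, 4, 10. Third differences: 6, 6.
Level-3 differences are constant, so g has degree 3.
Fitting a degree-3 polynomial gives g(t) = t³ - 4t² - 6t + 3.
Then g(-1) = 4.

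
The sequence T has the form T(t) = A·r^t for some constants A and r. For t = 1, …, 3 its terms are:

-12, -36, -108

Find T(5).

-972

Consecutive ratio: -36/(-12) = 3, and -108/(-36) = 3, so r = 3.
Then A·3^1 = -12 gives A = -4, and T(t) = -4·3^t.
T(5) = -4·3^5 = -972.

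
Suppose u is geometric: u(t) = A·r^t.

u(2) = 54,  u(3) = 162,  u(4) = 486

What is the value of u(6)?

4374

Consecutive ratio: 162/54 = 3, and 486/162 = 3, so r = 3.
Then A·3^2 = 54 gives A = 6, and u(t) = 6·3^t.
u(6) = 6·3^6 = 4374.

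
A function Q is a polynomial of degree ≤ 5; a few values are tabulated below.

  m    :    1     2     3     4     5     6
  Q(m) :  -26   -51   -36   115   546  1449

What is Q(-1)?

0

Write Q(m) = am^5 + bm^4 + cm³ + dm² + em + p; the 6 given values yield a linear system in the 6 coefficients.
Solving, the leading coefficient vanishes, and Q(m) = 2m^4 - 4m³ - 6m² - 9m - 9.
Then Q(-1) = 0.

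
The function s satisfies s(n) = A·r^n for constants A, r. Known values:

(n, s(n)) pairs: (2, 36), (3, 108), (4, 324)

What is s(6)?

2916

Consecutive ratio: 108/36 = 3, and 324/108 = 3, so r = 3.
Then A·3^2 = 36 gives A = 4, and s(n) = 4·3^n.
s(6) = 4·3^6 = 2916.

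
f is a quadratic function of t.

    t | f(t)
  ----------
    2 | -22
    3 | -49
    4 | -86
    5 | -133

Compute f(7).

-257

First differences: -27, -37, -47. Second differences: -10, -10.
Level-2 differences are constant, so f has degree 2.
Fitting a degree-2 polynomial gives f(t) = -5t² - 2t + 2.
Then f(7) = -257.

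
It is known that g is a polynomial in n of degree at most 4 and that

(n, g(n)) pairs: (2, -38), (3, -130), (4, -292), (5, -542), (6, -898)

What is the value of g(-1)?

-2

First differences: -92, -162, -250, -356. Second differences: -70, -88, -106. Third differences: -18, -18.
Level-3 differences are constant, so g has degree 3.
Fitting a degree-3 polynomial gives g(n) = -3n³ - 8n² + 5n + 8.
Then g(-1) = -2.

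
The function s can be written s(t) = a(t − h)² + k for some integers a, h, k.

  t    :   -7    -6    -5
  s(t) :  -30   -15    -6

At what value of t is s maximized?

-4

First differences 15, 9; second difference -6 = 2a, so a = -3.
Expanding, the t-coefficient is −2ah = 6h; matching it to the data gives h = -4, and then k = -3.
So s(t) = -3(t + 4)² − 3.
Hence h = -4.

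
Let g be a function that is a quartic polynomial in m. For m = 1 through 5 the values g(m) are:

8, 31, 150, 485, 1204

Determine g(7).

Write g(m) = am^4 + bm³ + cm² + dm + e; the 5 given values yield a linear system in the 5 coefficients.
Solving, g(m) = 2m^4 - 2m² - m + 9.
Then g(7) = 4706.

4706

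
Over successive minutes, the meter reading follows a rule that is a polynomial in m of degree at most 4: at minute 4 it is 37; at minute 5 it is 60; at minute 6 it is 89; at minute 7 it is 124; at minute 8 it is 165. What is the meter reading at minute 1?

4

Write the value at m as s(m).
First differences: 23, 29, 35, 41. Second differences: 6, 6, 6.
Level-2 differences are constant, so s has degree 2.
Fitting a degree-2 polynomial gives s(m) = 3m² - 4m + 5.
Then s(1) = 4.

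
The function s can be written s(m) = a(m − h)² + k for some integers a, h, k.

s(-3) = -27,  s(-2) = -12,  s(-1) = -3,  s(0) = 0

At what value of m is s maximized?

0

First differences 15, 9, 3; second difference -6 = 2a, so a = -3.
Expanding, the m-coefficient is −2ah = 6h; matching it to the data gives h = 0, and then k = 0.
So s(m) = -3(m + 0)² + 0.
Hence h = 0.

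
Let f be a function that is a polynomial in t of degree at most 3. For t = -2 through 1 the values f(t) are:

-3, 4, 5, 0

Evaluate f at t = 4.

First differences: 7, 1, -5. Second differences: -6, -6.
Level-2 differences are constant, so f has degree 2.
Fitting a degree-2 polynomial gives f(t) = -3t² - 2t + 5.
Then f(4) = -51.

-51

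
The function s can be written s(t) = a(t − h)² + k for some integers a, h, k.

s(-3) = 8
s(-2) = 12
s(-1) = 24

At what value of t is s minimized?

-3

First differences 4, 12; second difference 8 = 2a, so a = 4.
Expanding, the t-coefficient is −2ah = -8h; matching it to the data gives h = -3, and then k = 8.
So s(t) = 4(t + 3)² + 8.
Hence h = -3.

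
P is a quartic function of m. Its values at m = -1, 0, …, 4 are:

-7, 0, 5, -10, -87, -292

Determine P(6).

-1470

First differences: 7, 5, -15, -77, -205. Second differences: -2, -20, -62, -128. Third differences: -18, -42, -66. Fourth differences: -24, -24.
Level-4 differences are constant, so P has degree 4.
Fitting a degree-4 polynomial gives P(m) = -m^4 - m³ + 7m.
Then P(6) = -1470.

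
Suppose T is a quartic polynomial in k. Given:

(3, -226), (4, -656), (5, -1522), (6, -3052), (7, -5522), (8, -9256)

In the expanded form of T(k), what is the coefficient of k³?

Write T(k) = ak^4 + bk³ + ck² + dk + e; the 6 given values yield a linear system in the 5 coefficients.
Solving, T(k) = -2k^4 - 2k³ - 6k + 8.
The coefficient of k³ is -2.

-2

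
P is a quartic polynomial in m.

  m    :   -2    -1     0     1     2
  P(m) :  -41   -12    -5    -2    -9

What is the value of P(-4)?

-357

Write P(m) = am^4 + bm³ + cm² + dm + e; the 5 given values yield a linear system in the 5 coefficients.
Solving, P(m) = -m^4 + m³ - m² + 4m - 5.
Then P(-4) = -357.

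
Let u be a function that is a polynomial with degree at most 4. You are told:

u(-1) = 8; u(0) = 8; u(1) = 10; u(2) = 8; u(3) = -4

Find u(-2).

Write u(m) = am^4 + bm³ + cm² + dm + e; the 5 given values yield a linear system in the 5 coefficients.
Solving, the leading coefficient vanishes, and u(m) = -m³ + m² + 2m + 8.
Then u(-2) = 16.

16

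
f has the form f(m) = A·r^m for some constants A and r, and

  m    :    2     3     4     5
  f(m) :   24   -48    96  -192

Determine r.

Consecutive ratio: -48/24 = -2, and 96/(-48) = -2, so r = -2.
Then A·(-2)^2 = 24 gives A = 6, and f(m) = 6·(-2)^m.

-2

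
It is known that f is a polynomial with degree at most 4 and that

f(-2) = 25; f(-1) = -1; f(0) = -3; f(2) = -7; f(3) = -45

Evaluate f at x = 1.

Write f(x) = ax^4 + bx³ + cx² + dx + e; the 5 given values yield a linear system in the 5 coefficients.
Solving, the leading coefficient vanishes, and f(x) = -3x³ + 3x² + 4x - 3.
Then f(1) = 1.

1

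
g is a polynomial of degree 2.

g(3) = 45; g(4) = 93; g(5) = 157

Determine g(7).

Write g(m) = am² + bm + c; the 3 given values yield a linear system in the 3 coefficients.
Solving, g(m) = 8m² - 8m - 3.
Then g(7) = 333.

333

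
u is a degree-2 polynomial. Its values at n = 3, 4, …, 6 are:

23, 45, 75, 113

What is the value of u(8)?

213

First differences: 22, 30, 38. Second differences: 8, 8.
Level-2 differences are constant, so u has degree 2.
Fitting a degree-2 polynomial gives u(n) = 4n² - 6n + 5.
Then u(8) = 213.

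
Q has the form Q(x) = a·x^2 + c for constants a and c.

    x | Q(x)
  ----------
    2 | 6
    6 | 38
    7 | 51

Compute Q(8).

From Q(2) = 6 and Q(6) = 38: 4a + c = 6 and 36a + c = 38.
Subtracting: 32a = 32, so a = 1; then c = 6 − 1·4 = 2.
So Q(x) = 1x² + 2, and Q(8) = 66.

66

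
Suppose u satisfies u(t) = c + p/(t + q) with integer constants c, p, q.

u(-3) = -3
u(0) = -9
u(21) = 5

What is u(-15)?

(u(t) − c)(t + q) = p for each data point; the three points give a linear system in c and q, then p follows.
Solving: c = 3, q = -3, p = 36, so u(t) = 3 + 36/(t − 3).
Then u(-15) = 3 + 36/(-18) = 1.

1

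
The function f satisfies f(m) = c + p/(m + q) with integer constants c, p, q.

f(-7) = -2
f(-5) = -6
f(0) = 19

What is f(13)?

6

(f(m) − c)(m + q) = p for each data point; the three points give a linear system in c and q, then p follows.
Solving: c = 4, q = 2, p = 30, so f(m) = 4 + 30/(m + 2).
Then f(13) = 4 + 30/15 = 6.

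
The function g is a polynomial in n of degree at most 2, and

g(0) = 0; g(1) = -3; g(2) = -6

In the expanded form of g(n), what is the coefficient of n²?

First differences: -3, -3.
Level-1 differences are constant, so g has degree 1.
Fitting a degree-1 polynomial gives g(n) = -3n.
The coefficient of n² is 0.

0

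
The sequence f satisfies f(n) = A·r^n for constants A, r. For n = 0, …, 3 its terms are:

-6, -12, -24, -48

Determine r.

2

Consecutive ratio: -12/(-6) = 2, and -24/(-12) = 2, so r = 2.
Then A·2^0 = -6 gives A = -6, and f(n) = -6·2^n.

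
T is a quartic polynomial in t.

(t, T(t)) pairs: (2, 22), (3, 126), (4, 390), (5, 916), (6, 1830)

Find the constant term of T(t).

6

Write T(t) = at^4 + bt³ + ct² + dt + e; the 5 given values yield a linear system in the 5 coefficients.
Solving, T(t) = t^4 + 3t³ - 2t² - 8t + 6.
The constant term is T(0) = 6.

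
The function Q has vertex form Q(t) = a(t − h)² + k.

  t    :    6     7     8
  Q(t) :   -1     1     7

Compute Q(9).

17

First differences 2, 6; second difference 4 = 2a, so a = 2.
Expanding, the t-coefficient is −2ah = -4h; matching it to the data gives h = 6, and then k = -1.
So Q(t) = 2(t − 6)² − 1.
Q(9) = 2·3² − 1 = 17.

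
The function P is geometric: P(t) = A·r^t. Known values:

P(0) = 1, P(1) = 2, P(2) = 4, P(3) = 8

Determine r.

Consecutive ratio: 2/1 = 2, and 4/2 = 2, so r = 2.
Then A·2^0 = 1 gives A = 1, and P(t) = 1·2^t.

2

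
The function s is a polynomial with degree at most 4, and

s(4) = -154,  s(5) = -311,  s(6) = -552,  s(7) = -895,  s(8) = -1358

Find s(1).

First differences: -157, -241, -343, -463. Second differences: -84, -102, -120. Third differences: -18, -18.
Level-3 differences are constant, so s has degree 3.
Fitting a degree-3 polynomial gives s(k) = -3k³ + 3k² - k - 6.
Then s(1) = -7.

-7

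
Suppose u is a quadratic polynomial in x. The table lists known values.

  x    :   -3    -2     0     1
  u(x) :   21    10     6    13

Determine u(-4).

Write u(x) = ax² + bx + c; the 4 given values yield a linear system in the 3 coefficients.
Solving, u(x) = 3x² + 4x + 6.
Then u(-4) = 38.

38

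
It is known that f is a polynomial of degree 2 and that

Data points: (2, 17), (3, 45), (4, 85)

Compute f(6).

Write f(k) = ak² + bk + c; the 3 given values yield a linear system in the 3 coefficients.
Solving, f(k) = 6k² - 2k - 3.
Then f(6) = 201.

201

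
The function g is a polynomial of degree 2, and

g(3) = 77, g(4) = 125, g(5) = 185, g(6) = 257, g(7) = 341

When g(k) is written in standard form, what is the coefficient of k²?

First differences: 48, 60, 72, 84. Second differences: 12, 12, 12.
Level-2 differences are constant, so g has degree 2.
Fitting a degree-2 polynomial gives g(k) = 6k² + 6k + 5.
The coefficient of k² is 6.

6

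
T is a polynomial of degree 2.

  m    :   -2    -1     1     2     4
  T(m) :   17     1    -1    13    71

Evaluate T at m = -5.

Write T(m) = am² + bm + c; the 5 given values yield a linear system in the 3 coefficients.
Solving, T(m) = 5m² - m - 5.
Then T(-5) = 125.

125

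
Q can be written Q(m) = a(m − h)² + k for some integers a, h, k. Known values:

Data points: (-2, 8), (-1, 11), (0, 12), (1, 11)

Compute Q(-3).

3

First differences 3, 1, -1; second difference -2 = 2a, so a = -1.
Expanding, the m-coefficient is −2ah = 2h; matching it to the data gives h = 0, and then k = 12.
So Q(m) = -1(m + 0)² + 12.
Q(-3) = -1·(-3)² + 12 = 3.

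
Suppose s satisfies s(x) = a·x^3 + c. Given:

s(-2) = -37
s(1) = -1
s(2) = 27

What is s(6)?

From s(-2) = -37 and s(1) = -1: -8a + c = -37 and 1a + c = -1.
Subtracting: 9a = 36, so a = 4; then c = -37 − 4·(-8) = -5.
So s(x) = 4x³ − 5, and s(6) = 859.

859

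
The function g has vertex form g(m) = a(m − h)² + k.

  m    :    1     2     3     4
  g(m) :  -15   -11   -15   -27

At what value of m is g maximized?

2

First differences 4, -4, -12; second difference -8 = 2a, so a = -4.
Expanding, the m-coefficient is −2ah = 8h; matching it to the data gives h = 2, and then k = -11.
So g(m) = -4(m − 2)² − 11.
Hence h = 2.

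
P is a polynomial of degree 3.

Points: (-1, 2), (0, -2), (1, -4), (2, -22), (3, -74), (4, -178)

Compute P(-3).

88

First differences: -4, -2, -18, -52, -104. Second differences: 2, -16, -34, -52. Third differences: -18, -18, -18.
Level-3 differences are constant, so P has degree 3.
Fitting a degree-3 polynomial gives P(t) = -3t³ + t² - 2.
Then P(-3) = 88.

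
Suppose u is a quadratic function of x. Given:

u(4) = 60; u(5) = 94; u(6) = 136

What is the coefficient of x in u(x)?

Write u(x) = ax² + bx + c; the 3 given values yield a linear system in the 3 coefficients.
Solving, u(x) = 4x² - 2x + 4.
The coefficient of x is -2.

-2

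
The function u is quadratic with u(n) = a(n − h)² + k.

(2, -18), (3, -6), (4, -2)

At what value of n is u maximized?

4

First differences 12, 4; second difference -8 = 2a, so a = -4.
Expanding, the n-coefficient is −2ah = 8h; matching it to the data gives h = 4, and then k = -2.
So u(n) = -4(n − 4)² − 2.
Hence h = 4.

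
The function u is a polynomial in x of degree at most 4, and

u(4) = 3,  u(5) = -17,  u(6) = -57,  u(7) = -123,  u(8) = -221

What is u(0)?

3

Write u(x) = ax^4 + bx³ + cx² + dx + e; the 5 given values yield a linear system in the 5 coefficients.
Solving, the leading coefficient vanishes, and u(x) = -x³ + 5x² - 4x + 3.
The constant term is u(0) = 3.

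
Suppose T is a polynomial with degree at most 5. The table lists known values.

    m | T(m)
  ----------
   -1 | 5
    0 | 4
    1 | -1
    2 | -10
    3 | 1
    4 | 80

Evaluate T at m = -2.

26

First differences: -1, -5, -9, 11, 79. Second differences: -4, -4, 20, 68. Third differences: 0, 24, 48. Fourth differences: 24, 24.
Level-4 differences are constant, so T has degree 4.
Fitting a degree-4 polynomial gives T(m) = m^4 - 2m³ - 3m² - m + 4.
Then T(-2) = 26.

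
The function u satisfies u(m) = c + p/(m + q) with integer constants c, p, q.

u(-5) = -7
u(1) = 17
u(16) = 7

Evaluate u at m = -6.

-4

(u(m) − c)(m + q) = p for each data point; the three points give a linear system in c and q, then p follows.
Solving: c = 5, q = 2, p = 36, so u(m) = 5 + 36/(m + 2).
Then u(-6) = 5 + 36/(-4) = -4.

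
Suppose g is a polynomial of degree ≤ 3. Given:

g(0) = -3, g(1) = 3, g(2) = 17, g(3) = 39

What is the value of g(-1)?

Write g(x) = ax³ + bx² + cx + d; the 4 given values yield a linear system in the 4 coefficients.
Solving, the leading coefficient vanishes, and g(x) = 4x² + 2x - 3.
Then g(-1) = -1.

-1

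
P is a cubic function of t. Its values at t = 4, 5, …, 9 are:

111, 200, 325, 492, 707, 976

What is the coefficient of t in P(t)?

Write P(t) = at³ + bt² + ct + d; the 6 given values yield a linear system in the 4 coefficients.
Solving, P(t) = t³ + 3t² + t - 5.
The coefficient of t is 1.

1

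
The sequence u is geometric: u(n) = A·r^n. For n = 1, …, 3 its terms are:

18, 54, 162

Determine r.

3

Consecutive ratio: 54/18 = 3, and 162/54 = 3, so r = 3.
Then A·3^1 = 18 gives A = 6, and u(n) = 6·3^n.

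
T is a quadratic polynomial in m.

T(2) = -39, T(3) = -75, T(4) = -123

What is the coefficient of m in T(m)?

-6

Write T(m) = am² + bm + c; the 3 given values yield a linear system in the 3 coefficients.
Solving, T(m) = -6m² - 6m - 3.
The coefficient of m is -6.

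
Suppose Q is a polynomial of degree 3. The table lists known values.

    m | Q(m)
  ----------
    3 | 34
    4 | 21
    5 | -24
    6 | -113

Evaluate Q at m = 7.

-258

Write Q(m) = am³ + bm² + cm + d; the 4 given values yield a linear system in the 4 coefficients.
Solving, Q(m) = -2m³ + 8m² + 5m + 1.
Then Q(7) = -258.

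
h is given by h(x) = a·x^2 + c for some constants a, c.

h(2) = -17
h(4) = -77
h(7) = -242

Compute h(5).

-122

From h(2) = -17 and h(4) = -77: 4a + c = -17 and 16a + c = -77.
Subtracting: 12a = -60, so a = -5; then c = -17 − (-5)·4 = 3.
So h(x) = -5x² + 3, and h(5) = -122.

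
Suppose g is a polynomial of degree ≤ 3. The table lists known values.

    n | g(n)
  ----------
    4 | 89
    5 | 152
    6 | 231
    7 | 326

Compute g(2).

11

First differences: 63, 79, 95. Second differences: 16, 16.
Level-2 differences are constant, so g has degree 2.
Fitting a degree-2 polynomial gives g(n) = 8n² - 9n - 3.
Then g(2) = 11.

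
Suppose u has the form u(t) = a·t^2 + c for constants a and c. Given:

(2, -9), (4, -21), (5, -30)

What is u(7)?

-54

From u(2) = -9 and u(4) = -21: 4a + c = -9 and 16a + c = -21.
Subtracting: 12a = -12, so a = -1; then c = -9 − (-1)·4 = -5.
So u(t) = -1t² − 5, and u(7) = -54.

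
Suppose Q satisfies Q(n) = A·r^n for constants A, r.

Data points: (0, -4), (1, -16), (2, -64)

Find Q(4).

Consecutive ratio: -16/(-4) = 4, and -64/(-16) = 4, so r = 4.
Then A·4^0 = -4 gives A = -4, and Q(n) = -4·4^n.
Q(4) = -4·4^4 = -1024.

-1024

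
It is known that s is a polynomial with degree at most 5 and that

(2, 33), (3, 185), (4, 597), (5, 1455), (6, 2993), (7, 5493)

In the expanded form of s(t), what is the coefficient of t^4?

2

Write s(t) = at^5 + bt^4 + ct³ + dt² + et + p; the 6 given values yield a linear system in the 6 coefficients.
Solving, the leading coefficient vanishes, and s(t) = 2t^4 + 3t³ - 7t² + 5.
The coefficient of t^4 is 2.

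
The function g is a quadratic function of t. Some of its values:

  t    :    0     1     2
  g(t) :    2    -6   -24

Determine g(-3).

Write g(t) = at² + bt + c; the 3 given values yield a linear system in the 3 coefficients.
Solving, g(t) = -5t² - 3t + 2.
Then g(-3) = -34.

-34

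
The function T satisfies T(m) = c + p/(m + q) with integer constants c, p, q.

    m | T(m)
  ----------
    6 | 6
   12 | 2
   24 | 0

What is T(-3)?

(T(m) − c)(m + q) = p for each data point; the three points give a linear system in c and q, then p follows.
Solving: c = -2, q = 0, p = 48, so T(m) = -2 + 48/(m + 0).
Then T(-3) = -2 + 48/(-3) = -18.

-18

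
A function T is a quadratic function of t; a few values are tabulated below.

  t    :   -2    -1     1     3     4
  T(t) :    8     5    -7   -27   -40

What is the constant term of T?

0

Write T(t) = at² + bt + c; the 5 given values yield a linear system in the 3 coefficients.
Solving, T(t) = -t² - 6t.
The constant term is T(0) = 0.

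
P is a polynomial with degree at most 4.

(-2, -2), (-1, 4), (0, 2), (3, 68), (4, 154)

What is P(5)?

Write P(n) = an^4 + bn³ + cn² + dn + e; the 5 given values yield a linear system in the 5 coefficients.
Solving, the leading coefficient vanishes, and P(n) = 2n³ + 2n² - 2n + 2.
Then P(5) = 292.

292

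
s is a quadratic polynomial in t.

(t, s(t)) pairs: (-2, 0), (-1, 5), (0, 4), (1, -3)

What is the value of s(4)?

Write s(t) = at² + bt + c; the 4 given values yield a linear system in the 3 coefficients.
Solving, s(t) = -3t² - 4t + 4.
Then s(4) = -60.

-60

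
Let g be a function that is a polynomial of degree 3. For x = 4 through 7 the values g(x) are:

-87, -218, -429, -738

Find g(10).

Write g(x) = ax³ + bx² + cx + d; the 4 given values yield a linear system in the 4 coefficients.
Solving, g(x) = -3x³ + 5x² + 7x - 3.
Then g(10) = -2433.

-2433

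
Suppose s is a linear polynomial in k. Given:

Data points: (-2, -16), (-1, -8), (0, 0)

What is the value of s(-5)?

-40

Write s(k) = ak + b; the 3 given values yield a linear system in the 2 coefficients.
Solving, s(k) = 8k.
Then s(-5) = -40.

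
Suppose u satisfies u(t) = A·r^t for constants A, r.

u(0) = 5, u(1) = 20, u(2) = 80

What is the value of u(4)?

1280

Consecutive ratio: 20/5 = 4, and 80/20 = 4, so r = 4.
Then A·4^0 = 5 gives A = 5, and u(t) = 5·4^t.
u(4) = 5·4^4 = 1280.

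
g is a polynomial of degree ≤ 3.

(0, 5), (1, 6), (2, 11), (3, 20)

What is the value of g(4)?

Write g(t) = at³ + bt² + ct + d; the 4 given values yield a linear system in the 4 coefficients.
Solving, the leading coefficient vanishes, and g(t) = 2t² - t + 5.
Then g(4) = 33.

33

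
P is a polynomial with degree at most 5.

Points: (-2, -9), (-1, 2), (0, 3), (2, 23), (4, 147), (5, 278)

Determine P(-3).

Write P(m) = am^5 + bm^4 + cm³ + dm² + em + p; the 6 given values yield a linear system in the 6 coefficients.
Solving, the top 2 coefficients vanish, and P(m) = 2m³ + m² + 3.
Then P(-3) = -42.

-42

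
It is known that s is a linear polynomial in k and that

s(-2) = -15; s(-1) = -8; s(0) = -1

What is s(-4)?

First differences: 7, 7.
Level-1 differences are constant, so s has degree 1.
Fitting a degree-1 polynomial gives s(k) = 7k - 1.
Then s(-4) = -29.

-29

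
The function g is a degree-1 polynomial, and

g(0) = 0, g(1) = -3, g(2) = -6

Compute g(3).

-9

First differences: -3, -3.
Level-1 differences are constant, so g has degree 1.
Fitting a degree-1 polynomial gives g(x) = -3x.
Then g(3) = -9.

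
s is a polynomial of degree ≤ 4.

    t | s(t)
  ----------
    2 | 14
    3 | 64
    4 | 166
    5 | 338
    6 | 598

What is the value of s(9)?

2086

First differences: 50, 102, 172, 260. Second differences: 52, 70, 88. Third differences: 18, 18.
Level-3 differences are constant, so s has degree 3.
Fitting a degree-3 polynomial gives s(t) = 3t³ - t² - 2t - 2.
Then s(9) = 2086.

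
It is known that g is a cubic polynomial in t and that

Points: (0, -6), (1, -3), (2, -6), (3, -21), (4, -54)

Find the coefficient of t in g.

First differences: 3, -3, -15, -33. Second differences: -6, -12, -18. Third differences: -6, -6.
Level-3 differences are constant, so g has degree 3.
Fitting a degree-3 polynomial gives g(t) = -t³ + 4t - 6.
The coefficient of t is 4.

4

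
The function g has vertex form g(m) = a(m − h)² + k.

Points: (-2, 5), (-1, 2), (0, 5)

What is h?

First differences -3, 3; second difference 6 = 2a, so a = 3.
Expanding, the m-coefficient is −2ah = -6h; matching it to the data gives h = -1, and then k = 2.
So g(m) = 3(m + 1)² + 2.
Hence h = -1.

-1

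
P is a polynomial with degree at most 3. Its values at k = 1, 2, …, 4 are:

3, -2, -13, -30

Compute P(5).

-53

First differences: -5, -11, -17. Second differences: -6, -6.
Level-2 differences are constant, so P has degree 2.
Fitting a degree-2 polynomial gives P(k) = -3k² + 4k + 2.
Then P(5) = -53.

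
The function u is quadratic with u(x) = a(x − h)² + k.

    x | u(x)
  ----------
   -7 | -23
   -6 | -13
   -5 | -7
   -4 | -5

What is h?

-4

First differences 10, 6, 2; second difference -4 = 2a, so a = -2.
Expanding, the x-coefficient is −2ah = 4h; matching it to the data gives h = -4, and then k = -5.
So u(x) = -2(x + 4)² − 5.
Hence h = -4.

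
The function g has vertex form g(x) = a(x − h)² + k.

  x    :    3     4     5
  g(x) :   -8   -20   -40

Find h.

2

First differences -12, -20; second difference -8 = 2a, so a = -4.
Expanding, the x-coefficient is −2ah = 8h; matching it to the data gives h = 2, and then k = -4.
So g(x) = -4(x − 2)² − 4.
Hence h = 2.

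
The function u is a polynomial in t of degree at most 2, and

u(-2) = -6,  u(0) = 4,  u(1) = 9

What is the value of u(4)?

Write u(t) = at² + bt + c; the 3 given values yield a linear system in the 3 coefficients.
Solving, the leading coefficient vanishes, and u(t) = 5t + 4.
Then u(4) = 24.

24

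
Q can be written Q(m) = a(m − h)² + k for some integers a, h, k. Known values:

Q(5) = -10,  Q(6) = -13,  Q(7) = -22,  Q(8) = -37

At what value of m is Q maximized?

First differences -3, -9, -15; second difference -6 = 2a, so a = -3.
Expanding, the m-coefficient is −2ah = 6h; matching it to the data gives h = 5, and then k = -10.
So Q(m) = -3(m − 5)² − 10.
Hence h = 5.

5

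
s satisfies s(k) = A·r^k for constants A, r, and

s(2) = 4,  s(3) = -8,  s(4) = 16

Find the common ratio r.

Consecutive ratio: -8/4 = -2, and 16/(-8) = -2, so r = -2.
Then A·(-2)^2 = 4 gives A = 1, and s(k) = 1·(-2)^k.

-2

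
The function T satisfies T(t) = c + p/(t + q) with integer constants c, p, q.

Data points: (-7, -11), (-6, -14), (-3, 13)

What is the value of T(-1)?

(T(t) − c)(t + q) = p for each data point; the three points give a linear system in c and q, then p follows.
Solving: c = -5, q = 4, p = 18, so T(t) = -5 + 18/(t + 4).
Then T(-1) = -5 + 18/3 = 1.

1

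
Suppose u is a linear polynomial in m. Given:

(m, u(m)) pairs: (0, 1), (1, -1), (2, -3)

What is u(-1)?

3

Write u(m) = am + b; the 3 given values yield a linear system in the 2 coefficients.
Solving, u(m) = -2m + 1.
Then u(-1) = 3.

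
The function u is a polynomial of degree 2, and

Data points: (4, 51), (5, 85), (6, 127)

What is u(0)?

Write u(x) = ax² + bx + c; the 3 given values yield a linear system in the 3 coefficients.
Solving, u(x) = 4x² - 2x - 5.
The constant term is u(0) = -5.

-5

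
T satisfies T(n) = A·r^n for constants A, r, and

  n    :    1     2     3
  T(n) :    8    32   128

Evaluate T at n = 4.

512

Consecutive ratio: 32/8 = 4, and 128/32 = 4, so r = 4.
Then A·4^1 = 8 gives A = 2, and T(n) = 2·4^n.
T(4) = 2·4^4 = 512.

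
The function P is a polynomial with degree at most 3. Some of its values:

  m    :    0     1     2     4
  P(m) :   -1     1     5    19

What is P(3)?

Write P(m) = am³ + bm² + cm + d; the 4 given values yield a linear system in the 4 coefficients.
Solving, the leading coefficient vanishes, and P(m) = m² + m - 1.
Then P(3) = 11.

11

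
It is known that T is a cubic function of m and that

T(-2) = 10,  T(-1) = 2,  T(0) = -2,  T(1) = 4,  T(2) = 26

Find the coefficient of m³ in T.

First differences: -8, -4, 6, 22. Second differences: 4, 10, 16. Third differences: 6, 6.
Level-3 differences are constant, so T has degree 3.
Fitting a degree-3 polynomial gives T(m) = m³ + 5m² - 2.
The coefficient of m³ is 1.

1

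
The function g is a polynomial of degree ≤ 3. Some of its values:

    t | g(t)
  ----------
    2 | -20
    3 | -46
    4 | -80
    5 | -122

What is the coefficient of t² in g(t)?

-4

First differences: -26, -34, -42. Second differences: -8, -8.
Level-2 differences are constant, so g has degree 2.
Fitting a degree-2 polynomial gives g(t) = -4t² - 6t + 8.
The coefficient of t² is -4.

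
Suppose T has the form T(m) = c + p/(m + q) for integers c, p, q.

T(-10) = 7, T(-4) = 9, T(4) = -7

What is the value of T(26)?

(T(m) − c)(m + q) = p for each data point; the three points give a linear system in c and q, then p follows.
Solving: c = 5, q = -2, p = -24, so T(m) = 5 − 24/(m − 2).
Then T(26) = 5 − 24/24 = 4.

4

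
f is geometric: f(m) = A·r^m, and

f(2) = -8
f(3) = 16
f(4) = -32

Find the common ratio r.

-2

Consecutive ratio: 16/(-8) = -2, and -32/16 = -2, so r = -2.
Then A·(-2)^2 = -8 gives A = -2, and f(m) = -2·(-2)^m.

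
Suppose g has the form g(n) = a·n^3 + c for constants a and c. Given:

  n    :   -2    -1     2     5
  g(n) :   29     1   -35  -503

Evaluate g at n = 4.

From g(-2) = 29 and g(-1) = 1: -8a + c = 29 and -1a + c = 1.
Subtracting: 7a = -28, so a = -4; then c = 29 − (-4)·(-8) = -3.
So g(n) = -4n³ − 3, and g(4) = -259.

-259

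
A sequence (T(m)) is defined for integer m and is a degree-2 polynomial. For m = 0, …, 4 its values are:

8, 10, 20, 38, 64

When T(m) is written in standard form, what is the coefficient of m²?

4

Write T(m) = am² + bm + c; the 5 given values yield a linear system in the 3 coefficients.
Solving, T(m) = 4m² - 2m + 8.
The coefficient of m² is 4.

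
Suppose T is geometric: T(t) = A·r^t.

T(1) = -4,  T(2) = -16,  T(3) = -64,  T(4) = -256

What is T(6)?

Consecutive ratio: -16/(-4) = 4, and -64/(-16) = 4, so r = 4.
Then A·4^1 = -4 gives A = -1, and T(t) = -1·4^t.
T(6) = -1·4^6 = -4096.

-4096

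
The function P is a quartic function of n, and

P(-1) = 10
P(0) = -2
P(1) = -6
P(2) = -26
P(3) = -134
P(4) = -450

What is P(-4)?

First differences: -12, -4, -20, -108, -316. Second differences: 8, -16, -88, -208. Third differences: -24, -72, -120. Fourth differences: -48, -48.
Level-4 differences are constant, so P has degree 4.
Fitting a degree-4 polynomial gives P(n) = -2n^4 + 6n² - 8n - 2.
Then P(-4) = -386.

-386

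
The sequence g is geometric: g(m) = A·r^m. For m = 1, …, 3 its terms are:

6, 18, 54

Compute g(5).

Consecutive ratio: 18/6 = 3, and 54/18 = 3, so r = 3.
Then A·3^1 = 6 gives A = 2, and g(m) = 2·3^m.
g(5) = 2·3^5 = 486.

486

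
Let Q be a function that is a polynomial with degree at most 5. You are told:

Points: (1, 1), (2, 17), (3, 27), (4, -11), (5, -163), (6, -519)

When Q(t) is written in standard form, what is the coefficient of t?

-2

Write Q(t) = at^5 + bt^4 + ct³ + dt² + et + p; the 6 given values yield a linear system in the 6 coefficients.
Solving, the leading coefficient vanishes, and Q(t) = -t^4 + 3t³ + 4t² - 2t - 3.
The coefficient of t is -2.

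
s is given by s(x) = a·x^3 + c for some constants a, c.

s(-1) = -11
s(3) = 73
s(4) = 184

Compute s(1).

From s(-1) = -11 and s(3) = 73: -1a + c = -11 and 27a + c = 73.
Subtracting: 28a = 84, so a = 3; then c = -11 − 3·(-1) = -8.
So s(x) = 3x³ − 8, and s(1) = -5.

-5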